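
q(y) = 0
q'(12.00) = 0.00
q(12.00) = 0.00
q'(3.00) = 0.00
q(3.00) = 0.00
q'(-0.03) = 0.00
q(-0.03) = 0.00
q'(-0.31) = 0.00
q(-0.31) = 0.00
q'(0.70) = 0.00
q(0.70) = 0.00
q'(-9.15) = 0.00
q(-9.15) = 0.00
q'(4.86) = 0.00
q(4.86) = 0.00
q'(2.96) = 0.00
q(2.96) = 0.00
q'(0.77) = 0.00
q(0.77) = 0.00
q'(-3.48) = 0.00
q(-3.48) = 0.00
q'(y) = 0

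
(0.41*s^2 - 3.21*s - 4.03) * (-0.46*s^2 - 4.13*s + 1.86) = -0.1886*s^4 - 0.2167*s^3 + 15.8737*s^2 + 10.6733*s - 7.4958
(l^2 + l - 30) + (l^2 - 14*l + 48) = 2*l^2 - 13*l + 18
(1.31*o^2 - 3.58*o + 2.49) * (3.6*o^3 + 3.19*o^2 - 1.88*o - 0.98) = 4.716*o^5 - 8.7091*o^4 - 4.919*o^3 + 13.3897*o^2 - 1.1728*o - 2.4402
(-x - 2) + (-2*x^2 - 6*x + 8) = -2*x^2 - 7*x + 6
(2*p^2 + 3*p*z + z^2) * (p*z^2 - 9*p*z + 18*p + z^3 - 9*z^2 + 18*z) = 2*p^3*z^2 - 18*p^3*z + 36*p^3 + 5*p^2*z^3 - 45*p^2*z^2 + 90*p^2*z + 4*p*z^4 - 36*p*z^3 + 72*p*z^2 + z^5 - 9*z^4 + 18*z^3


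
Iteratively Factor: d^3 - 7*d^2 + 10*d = (d)*(d^2 - 7*d + 10) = d*(d - 5)*(d - 2)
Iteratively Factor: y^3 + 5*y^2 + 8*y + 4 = (y + 2)*(y^2 + 3*y + 2) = (y + 2)^2*(y + 1)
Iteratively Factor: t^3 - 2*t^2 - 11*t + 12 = (t - 4)*(t^2 + 2*t - 3) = (t - 4)*(t + 3)*(t - 1)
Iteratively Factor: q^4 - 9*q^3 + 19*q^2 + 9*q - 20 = (q + 1)*(q^3 - 10*q^2 + 29*q - 20) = (q - 4)*(q + 1)*(q^2 - 6*q + 5) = (q - 4)*(q - 1)*(q + 1)*(q - 5)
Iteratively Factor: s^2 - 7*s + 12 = (s - 3)*(s - 4)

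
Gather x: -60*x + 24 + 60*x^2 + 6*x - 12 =60*x^2 - 54*x + 12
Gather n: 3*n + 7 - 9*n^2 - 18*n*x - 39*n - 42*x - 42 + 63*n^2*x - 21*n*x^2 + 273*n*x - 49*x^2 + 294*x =n^2*(63*x - 9) + n*(-21*x^2 + 255*x - 36) - 49*x^2 + 252*x - 35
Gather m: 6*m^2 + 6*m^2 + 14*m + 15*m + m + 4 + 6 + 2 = 12*m^2 + 30*m + 12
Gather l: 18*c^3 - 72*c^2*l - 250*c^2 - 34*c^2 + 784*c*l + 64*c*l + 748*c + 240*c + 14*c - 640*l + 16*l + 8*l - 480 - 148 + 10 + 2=18*c^3 - 284*c^2 + 1002*c + l*(-72*c^2 + 848*c - 616) - 616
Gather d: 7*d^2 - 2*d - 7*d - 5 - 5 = 7*d^2 - 9*d - 10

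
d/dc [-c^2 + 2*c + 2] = 2 - 2*c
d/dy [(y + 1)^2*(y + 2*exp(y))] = (y + 1)*(2*y + (y + 1)*(2*exp(y) + 1) + 4*exp(y))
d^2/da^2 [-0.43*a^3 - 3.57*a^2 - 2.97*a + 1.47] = -2.58*a - 7.14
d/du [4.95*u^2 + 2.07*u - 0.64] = 9.9*u + 2.07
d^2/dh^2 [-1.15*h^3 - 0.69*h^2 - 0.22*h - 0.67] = -6.9*h - 1.38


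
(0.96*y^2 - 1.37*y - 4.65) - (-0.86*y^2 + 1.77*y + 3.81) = 1.82*y^2 - 3.14*y - 8.46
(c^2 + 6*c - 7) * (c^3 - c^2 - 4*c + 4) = c^5 + 5*c^4 - 17*c^3 - 13*c^2 + 52*c - 28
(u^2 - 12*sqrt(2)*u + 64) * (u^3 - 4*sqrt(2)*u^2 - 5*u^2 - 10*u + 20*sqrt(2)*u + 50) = u^5 - 16*sqrt(2)*u^4 - 5*u^4 + 80*sqrt(2)*u^3 + 150*u^3 - 750*u^2 - 136*sqrt(2)*u^2 - 640*u + 680*sqrt(2)*u + 3200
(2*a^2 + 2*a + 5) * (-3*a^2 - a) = -6*a^4 - 8*a^3 - 17*a^2 - 5*a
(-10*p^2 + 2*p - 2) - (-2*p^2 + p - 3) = -8*p^2 + p + 1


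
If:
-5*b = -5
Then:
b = 1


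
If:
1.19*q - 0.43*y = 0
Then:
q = 0.361344537815126*y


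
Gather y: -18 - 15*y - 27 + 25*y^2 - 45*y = 25*y^2 - 60*y - 45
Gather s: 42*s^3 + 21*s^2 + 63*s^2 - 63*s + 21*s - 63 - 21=42*s^3 + 84*s^2 - 42*s - 84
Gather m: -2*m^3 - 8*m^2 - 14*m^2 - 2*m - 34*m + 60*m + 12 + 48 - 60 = -2*m^3 - 22*m^2 + 24*m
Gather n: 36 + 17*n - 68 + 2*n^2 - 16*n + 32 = 2*n^2 + n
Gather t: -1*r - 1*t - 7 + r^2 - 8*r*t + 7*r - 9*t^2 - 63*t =r^2 + 6*r - 9*t^2 + t*(-8*r - 64) - 7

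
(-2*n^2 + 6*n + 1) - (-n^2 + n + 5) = -n^2 + 5*n - 4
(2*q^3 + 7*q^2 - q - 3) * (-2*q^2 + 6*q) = -4*q^5 - 2*q^4 + 44*q^3 - 18*q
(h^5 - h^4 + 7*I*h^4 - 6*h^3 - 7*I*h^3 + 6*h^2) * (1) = h^5 - h^4 + 7*I*h^4 - 6*h^3 - 7*I*h^3 + 6*h^2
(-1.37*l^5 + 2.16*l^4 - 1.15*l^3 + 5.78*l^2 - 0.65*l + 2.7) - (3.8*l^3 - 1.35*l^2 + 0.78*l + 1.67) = -1.37*l^5 + 2.16*l^4 - 4.95*l^3 + 7.13*l^2 - 1.43*l + 1.03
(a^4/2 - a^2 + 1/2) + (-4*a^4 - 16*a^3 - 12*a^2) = -7*a^4/2 - 16*a^3 - 13*a^2 + 1/2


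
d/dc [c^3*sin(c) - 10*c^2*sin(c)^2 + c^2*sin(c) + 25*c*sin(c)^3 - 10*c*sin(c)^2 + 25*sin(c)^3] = c^3*cos(c) + 3*c^2*sin(c) - 10*c^2*sin(2*c) + c^2*cos(c) + 75*c*sin(c)^2*cos(c) - 20*c*sin(c)^2 + 2*c*sin(c) - 10*c*sin(2*c) + 25*sin(c)^3 + 75*sin(c)^2*cos(c) - 10*sin(c)^2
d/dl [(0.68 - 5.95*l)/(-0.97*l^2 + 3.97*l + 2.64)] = (-5.7715*l^2 + 1.3192*l - 18.4076)/(0.9409*l^4 - 7.7018*l^3 + 10.6393*l^2 + 20.9616*l + 6.9696)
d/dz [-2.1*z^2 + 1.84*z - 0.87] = 1.84 - 4.2*z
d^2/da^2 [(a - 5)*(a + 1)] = 2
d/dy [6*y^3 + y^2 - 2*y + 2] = 18*y^2 + 2*y - 2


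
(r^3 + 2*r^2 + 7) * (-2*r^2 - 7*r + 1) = -2*r^5 - 11*r^4 - 13*r^3 - 12*r^2 - 49*r + 7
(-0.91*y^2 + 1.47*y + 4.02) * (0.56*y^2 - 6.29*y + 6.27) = -0.5096*y^4 + 6.5471*y^3 - 12.7008*y^2 - 16.0689*y + 25.2054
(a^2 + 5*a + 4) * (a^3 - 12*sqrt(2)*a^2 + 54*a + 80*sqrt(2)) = a^5 - 12*sqrt(2)*a^4 + 5*a^4 - 60*sqrt(2)*a^3 + 58*a^3 + 32*sqrt(2)*a^2 + 270*a^2 + 216*a + 400*sqrt(2)*a + 320*sqrt(2)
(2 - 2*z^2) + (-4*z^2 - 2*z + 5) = -6*z^2 - 2*z + 7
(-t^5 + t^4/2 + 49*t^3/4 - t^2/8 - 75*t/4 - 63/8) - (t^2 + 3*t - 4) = -t^5 + t^4/2 + 49*t^3/4 - 9*t^2/8 - 87*t/4 - 31/8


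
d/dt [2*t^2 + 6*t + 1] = 4*t + 6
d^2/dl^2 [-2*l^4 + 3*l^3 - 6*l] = 6*l*(3 - 4*l)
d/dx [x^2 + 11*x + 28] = 2*x + 11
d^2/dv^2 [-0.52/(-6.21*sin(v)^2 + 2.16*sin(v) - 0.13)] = (-80.213328*sin(v)^4 + 20.925216*sin(v)^3 + 119.573064*sin(v)^2 - 41.996448*sin(v) + 4.012632)/(6.21*sin(v)^2 - 2.16*sin(v) + 0.13)^3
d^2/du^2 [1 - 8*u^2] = -16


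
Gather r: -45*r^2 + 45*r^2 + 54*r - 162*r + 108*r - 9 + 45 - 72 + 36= 0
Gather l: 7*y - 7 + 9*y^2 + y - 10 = 9*y^2 + 8*y - 17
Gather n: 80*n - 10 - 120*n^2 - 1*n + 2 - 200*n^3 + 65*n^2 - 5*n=-200*n^3 - 55*n^2 + 74*n - 8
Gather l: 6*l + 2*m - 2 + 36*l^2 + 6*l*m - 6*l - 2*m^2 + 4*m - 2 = 36*l^2 + 6*l*m - 2*m^2 + 6*m - 4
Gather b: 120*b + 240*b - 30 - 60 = 360*b - 90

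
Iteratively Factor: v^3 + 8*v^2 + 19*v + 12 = (v + 4)*(v^2 + 4*v + 3) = (v + 3)*(v + 4)*(v + 1)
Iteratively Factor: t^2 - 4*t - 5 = (t + 1)*(t - 5)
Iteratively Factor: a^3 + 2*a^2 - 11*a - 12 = (a + 4)*(a^2 - 2*a - 3) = (a - 3)*(a + 4)*(a + 1)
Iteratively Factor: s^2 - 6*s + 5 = (s - 5)*(s - 1)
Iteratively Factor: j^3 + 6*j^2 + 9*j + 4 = (j + 1)*(j^2 + 5*j + 4) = (j + 1)*(j + 4)*(j + 1)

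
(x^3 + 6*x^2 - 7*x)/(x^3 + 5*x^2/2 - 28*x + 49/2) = 2*x/(2*x - 7)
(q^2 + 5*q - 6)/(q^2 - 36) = (q - 1)/(q - 6)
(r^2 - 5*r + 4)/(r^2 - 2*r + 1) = (r - 4)/(r - 1)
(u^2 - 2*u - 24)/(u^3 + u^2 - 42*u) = (u + 4)/(u*(u + 7))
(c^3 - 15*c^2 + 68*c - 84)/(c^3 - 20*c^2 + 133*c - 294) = (c - 2)/(c - 7)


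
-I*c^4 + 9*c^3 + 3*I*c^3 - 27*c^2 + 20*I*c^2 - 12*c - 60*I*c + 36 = (c - 3)*(c + 2*I)*(c + 6*I)*(-I*c + 1)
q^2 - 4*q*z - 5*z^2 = (q - 5*z)*(q + z)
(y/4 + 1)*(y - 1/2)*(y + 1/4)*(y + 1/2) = y^4/4 + 17*y^3/16 + 3*y^2/16 - 17*y/64 - 1/16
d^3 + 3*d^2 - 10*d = d*(d - 2)*(d + 5)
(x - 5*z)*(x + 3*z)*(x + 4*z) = x^3 + 2*x^2*z - 23*x*z^2 - 60*z^3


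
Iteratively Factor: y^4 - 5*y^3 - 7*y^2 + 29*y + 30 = (y + 1)*(y^3 - 6*y^2 - y + 30) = (y - 3)*(y + 1)*(y^2 - 3*y - 10) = (y - 3)*(y + 1)*(y + 2)*(y - 5)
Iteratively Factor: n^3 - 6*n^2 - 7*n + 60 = (n + 3)*(n^2 - 9*n + 20) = (n - 4)*(n + 3)*(n - 5)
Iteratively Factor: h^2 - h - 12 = (h + 3)*(h - 4)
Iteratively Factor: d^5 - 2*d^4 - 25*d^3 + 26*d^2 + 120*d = (d + 4)*(d^4 - 6*d^3 - d^2 + 30*d) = (d - 3)*(d + 4)*(d^3 - 3*d^2 - 10*d) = d*(d - 3)*(d + 4)*(d^2 - 3*d - 10) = d*(d - 5)*(d - 3)*(d + 4)*(d + 2)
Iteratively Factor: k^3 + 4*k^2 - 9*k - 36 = (k + 4)*(k^2 - 9) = (k - 3)*(k + 4)*(k + 3)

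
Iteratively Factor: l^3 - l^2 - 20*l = (l)*(l^2 - l - 20) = l*(l - 5)*(l + 4)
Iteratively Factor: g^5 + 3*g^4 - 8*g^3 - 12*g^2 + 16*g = (g - 1)*(g^4 + 4*g^3 - 4*g^2 - 16*g) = (g - 1)*(g + 4)*(g^3 - 4*g) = g*(g - 1)*(g + 4)*(g^2 - 4) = g*(g - 2)*(g - 1)*(g + 4)*(g + 2)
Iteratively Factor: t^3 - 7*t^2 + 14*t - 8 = (t - 2)*(t^2 - 5*t + 4) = (t - 4)*(t - 2)*(t - 1)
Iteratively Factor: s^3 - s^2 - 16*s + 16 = (s - 4)*(s^2 + 3*s - 4) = (s - 4)*(s + 4)*(s - 1)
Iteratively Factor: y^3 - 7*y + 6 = (y - 1)*(y^2 + y - 6) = (y - 2)*(y - 1)*(y + 3)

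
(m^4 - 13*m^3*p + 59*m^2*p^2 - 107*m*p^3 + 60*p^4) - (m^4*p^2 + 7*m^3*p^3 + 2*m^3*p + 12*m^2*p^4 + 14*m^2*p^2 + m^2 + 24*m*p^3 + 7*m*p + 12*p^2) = -m^4*p^2 + m^4 - 7*m^3*p^3 - 15*m^3*p - 12*m^2*p^4 + 45*m^2*p^2 - m^2 - 131*m*p^3 - 7*m*p + 60*p^4 - 12*p^2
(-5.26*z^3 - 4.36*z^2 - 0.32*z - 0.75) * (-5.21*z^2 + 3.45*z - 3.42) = 27.4046*z^5 + 4.5686*z^4 + 4.6144*z^3 + 17.7147*z^2 - 1.4931*z + 2.565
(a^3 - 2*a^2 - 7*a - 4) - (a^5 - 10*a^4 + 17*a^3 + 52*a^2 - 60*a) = -a^5 + 10*a^4 - 16*a^3 - 54*a^2 + 53*a - 4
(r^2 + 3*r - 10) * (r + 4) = r^3 + 7*r^2 + 2*r - 40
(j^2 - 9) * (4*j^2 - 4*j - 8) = 4*j^4 - 4*j^3 - 44*j^2 + 36*j + 72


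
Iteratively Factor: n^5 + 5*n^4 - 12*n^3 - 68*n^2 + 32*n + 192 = (n + 4)*(n^4 + n^3 - 16*n^2 - 4*n + 48) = (n - 3)*(n + 4)*(n^3 + 4*n^2 - 4*n - 16) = (n - 3)*(n - 2)*(n + 4)*(n^2 + 6*n + 8) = (n - 3)*(n - 2)*(n + 4)^2*(n + 2)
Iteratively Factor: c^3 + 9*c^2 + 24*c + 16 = (c + 1)*(c^2 + 8*c + 16) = (c + 1)*(c + 4)*(c + 4)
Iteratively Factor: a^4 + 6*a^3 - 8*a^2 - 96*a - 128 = (a - 4)*(a^3 + 10*a^2 + 32*a + 32) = (a - 4)*(a + 4)*(a^2 + 6*a + 8) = (a - 4)*(a + 2)*(a + 4)*(a + 4)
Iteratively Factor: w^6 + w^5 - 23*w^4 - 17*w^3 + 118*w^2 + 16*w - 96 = (w - 4)*(w^5 + 5*w^4 - 3*w^3 - 29*w^2 + 2*w + 24) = (w - 4)*(w - 2)*(w^4 + 7*w^3 + 11*w^2 - 7*w - 12) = (w - 4)*(w - 2)*(w - 1)*(w^3 + 8*w^2 + 19*w + 12) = (w - 4)*(w - 2)*(w - 1)*(w + 1)*(w^2 + 7*w + 12) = (w - 4)*(w - 2)*(w - 1)*(w + 1)*(w + 3)*(w + 4)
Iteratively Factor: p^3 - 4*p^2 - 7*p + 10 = (p + 2)*(p^2 - 6*p + 5) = (p - 5)*(p + 2)*(p - 1)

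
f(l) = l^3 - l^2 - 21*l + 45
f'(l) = 3*l^2 - 2*l - 21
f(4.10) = 11.01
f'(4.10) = 21.23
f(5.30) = 54.49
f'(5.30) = 52.67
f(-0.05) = 46.05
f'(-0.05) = -20.89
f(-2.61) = 75.22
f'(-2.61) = 4.66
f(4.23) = 13.96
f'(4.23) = 24.22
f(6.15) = 110.64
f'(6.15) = 80.17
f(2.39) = 2.75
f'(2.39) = -8.64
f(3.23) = 0.44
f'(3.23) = 3.84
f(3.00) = 0.00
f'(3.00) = 0.00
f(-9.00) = -576.00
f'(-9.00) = 240.00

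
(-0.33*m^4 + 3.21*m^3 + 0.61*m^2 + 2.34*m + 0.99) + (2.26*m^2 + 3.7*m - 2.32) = -0.33*m^4 + 3.21*m^3 + 2.87*m^2 + 6.04*m - 1.33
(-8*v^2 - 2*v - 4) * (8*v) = -64*v^3 - 16*v^2 - 32*v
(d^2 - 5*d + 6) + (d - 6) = d^2 - 4*d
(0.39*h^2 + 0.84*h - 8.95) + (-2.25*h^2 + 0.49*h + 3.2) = -1.86*h^2 + 1.33*h - 5.75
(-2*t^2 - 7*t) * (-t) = 2*t^3 + 7*t^2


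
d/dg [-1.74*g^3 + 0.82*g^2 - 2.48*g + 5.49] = -5.22*g^2 + 1.64*g - 2.48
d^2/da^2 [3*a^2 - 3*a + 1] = 6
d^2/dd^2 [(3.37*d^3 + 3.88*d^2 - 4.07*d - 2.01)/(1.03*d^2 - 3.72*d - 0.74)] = (3.5527136788005e-15*d^5 + 119.505534*d^3 + 60.6111779999999*d^2 + 38.668644*d - 32.037244)/(1.092727*d^6 - 11.839644*d^5 + 40.405458*d^4 - 34.466544*d^3 - 29.029164*d^2 - 6.111216*d - 0.405224)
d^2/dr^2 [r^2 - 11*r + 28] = 2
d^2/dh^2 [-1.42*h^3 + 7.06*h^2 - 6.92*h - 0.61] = 14.12 - 8.52*h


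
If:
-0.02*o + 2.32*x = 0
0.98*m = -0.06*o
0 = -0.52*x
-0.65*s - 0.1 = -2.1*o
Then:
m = 0.00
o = 0.00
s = -0.15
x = 0.00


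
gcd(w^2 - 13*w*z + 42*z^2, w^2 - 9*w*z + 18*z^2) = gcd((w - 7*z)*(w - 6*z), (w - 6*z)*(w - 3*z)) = -w + 6*z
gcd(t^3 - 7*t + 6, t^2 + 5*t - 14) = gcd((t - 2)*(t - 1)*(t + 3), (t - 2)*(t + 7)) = t - 2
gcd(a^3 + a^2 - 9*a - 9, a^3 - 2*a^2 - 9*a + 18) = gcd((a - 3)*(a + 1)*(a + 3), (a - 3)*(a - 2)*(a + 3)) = a^2 - 9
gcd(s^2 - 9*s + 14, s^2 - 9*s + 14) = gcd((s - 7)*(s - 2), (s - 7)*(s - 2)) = s^2 - 9*s + 14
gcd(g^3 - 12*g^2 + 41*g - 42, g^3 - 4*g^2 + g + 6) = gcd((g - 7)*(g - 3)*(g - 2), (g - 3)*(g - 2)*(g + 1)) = g^2 - 5*g + 6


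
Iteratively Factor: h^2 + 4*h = (h + 4)*(h)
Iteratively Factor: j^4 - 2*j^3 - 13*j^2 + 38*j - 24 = (j - 1)*(j^3 - j^2 - 14*j + 24) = (j - 3)*(j - 1)*(j^2 + 2*j - 8) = (j - 3)*(j - 1)*(j + 4)*(j - 2)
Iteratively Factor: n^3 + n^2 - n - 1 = (n + 1)*(n^2 - 1) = (n + 1)^2*(n - 1)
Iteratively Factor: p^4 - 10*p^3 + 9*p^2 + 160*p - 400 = (p - 4)*(p^3 - 6*p^2 - 15*p + 100) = (p - 5)*(p - 4)*(p^2 - p - 20) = (p - 5)*(p - 4)*(p + 4)*(p - 5)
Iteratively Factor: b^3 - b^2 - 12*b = (b - 4)*(b^2 + 3*b) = (b - 4)*(b + 3)*(b)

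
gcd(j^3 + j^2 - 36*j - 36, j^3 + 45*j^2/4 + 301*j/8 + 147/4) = j + 6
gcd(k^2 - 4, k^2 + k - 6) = k - 2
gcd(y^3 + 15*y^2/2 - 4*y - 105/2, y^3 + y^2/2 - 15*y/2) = y^2 + y/2 - 15/2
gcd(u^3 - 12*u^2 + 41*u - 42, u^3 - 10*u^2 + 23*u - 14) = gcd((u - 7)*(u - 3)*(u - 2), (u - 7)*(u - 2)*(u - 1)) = u^2 - 9*u + 14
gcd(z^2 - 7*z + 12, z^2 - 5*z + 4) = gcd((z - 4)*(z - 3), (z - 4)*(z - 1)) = z - 4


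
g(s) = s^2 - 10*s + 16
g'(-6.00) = -22.00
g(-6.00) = 112.00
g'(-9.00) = -28.00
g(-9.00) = 187.00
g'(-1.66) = -13.32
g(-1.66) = 35.36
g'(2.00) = -6.00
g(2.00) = 0.00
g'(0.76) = -8.48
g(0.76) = 8.98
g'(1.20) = -7.60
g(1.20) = 5.44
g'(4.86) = -0.28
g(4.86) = -8.98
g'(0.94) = -8.12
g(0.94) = 7.48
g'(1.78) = -6.44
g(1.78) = 1.37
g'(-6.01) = -22.02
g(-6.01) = 112.22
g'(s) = 2*s - 10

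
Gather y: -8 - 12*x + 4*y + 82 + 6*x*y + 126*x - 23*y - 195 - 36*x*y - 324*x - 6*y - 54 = -210*x + y*(-30*x - 25) - 175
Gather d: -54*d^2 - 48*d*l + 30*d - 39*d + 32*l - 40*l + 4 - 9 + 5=-54*d^2 + d*(-48*l - 9) - 8*l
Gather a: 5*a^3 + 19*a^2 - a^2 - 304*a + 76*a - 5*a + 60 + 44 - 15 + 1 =5*a^3 + 18*a^2 - 233*a + 90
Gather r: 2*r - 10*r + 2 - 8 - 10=-8*r - 16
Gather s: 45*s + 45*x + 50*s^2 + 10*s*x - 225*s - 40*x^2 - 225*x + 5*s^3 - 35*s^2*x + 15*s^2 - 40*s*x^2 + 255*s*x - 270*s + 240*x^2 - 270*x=5*s^3 + s^2*(65 - 35*x) + s*(-40*x^2 + 265*x - 450) + 200*x^2 - 450*x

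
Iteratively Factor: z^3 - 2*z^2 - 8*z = (z - 4)*(z^2 + 2*z) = (z - 4)*(z + 2)*(z)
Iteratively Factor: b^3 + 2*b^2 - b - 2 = (b - 1)*(b^2 + 3*b + 2) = (b - 1)*(b + 1)*(b + 2)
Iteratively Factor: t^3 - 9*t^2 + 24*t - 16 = (t - 4)*(t^2 - 5*t + 4) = (t - 4)^2*(t - 1)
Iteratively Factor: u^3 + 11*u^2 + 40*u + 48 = (u + 3)*(u^2 + 8*u + 16) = (u + 3)*(u + 4)*(u + 4)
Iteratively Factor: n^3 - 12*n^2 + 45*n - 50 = (n - 5)*(n^2 - 7*n + 10) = (n - 5)*(n - 2)*(n - 5)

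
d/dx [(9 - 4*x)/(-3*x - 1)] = 31/(3*x + 1)^2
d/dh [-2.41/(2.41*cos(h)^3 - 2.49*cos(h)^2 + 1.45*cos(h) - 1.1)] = (-17.4243*cos(h)^2 + 12.0018*cos(h) - 3.4945)*sin(h)/(2.41*cos(h)^3 - 2.49*cos(h)^2 + 1.45*cos(h) - 1.1)^2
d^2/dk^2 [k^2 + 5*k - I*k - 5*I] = 2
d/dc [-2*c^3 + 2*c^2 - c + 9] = -6*c^2 + 4*c - 1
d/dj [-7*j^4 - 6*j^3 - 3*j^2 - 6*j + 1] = -28*j^3 - 18*j^2 - 6*j - 6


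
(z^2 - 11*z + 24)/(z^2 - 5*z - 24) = (z - 3)/(z + 3)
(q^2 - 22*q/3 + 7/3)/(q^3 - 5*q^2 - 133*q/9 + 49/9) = 3/(3*q + 7)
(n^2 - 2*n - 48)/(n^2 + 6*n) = (n - 8)/n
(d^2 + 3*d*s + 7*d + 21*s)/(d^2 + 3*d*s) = (d + 7)/d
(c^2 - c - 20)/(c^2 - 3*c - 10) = (c + 4)/(c + 2)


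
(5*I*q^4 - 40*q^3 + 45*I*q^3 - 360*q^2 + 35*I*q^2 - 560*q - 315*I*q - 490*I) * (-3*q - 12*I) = -15*I*q^5 + 180*q^4 - 135*I*q^4 + 1620*q^3 + 375*I*q^3 + 2100*q^2 + 5265*I*q^2 - 3780*q + 8190*I*q - 5880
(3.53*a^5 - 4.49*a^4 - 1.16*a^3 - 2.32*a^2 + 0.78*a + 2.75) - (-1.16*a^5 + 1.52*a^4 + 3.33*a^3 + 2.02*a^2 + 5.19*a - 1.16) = 4.69*a^5 - 6.01*a^4 - 4.49*a^3 - 4.34*a^2 - 4.41*a + 3.91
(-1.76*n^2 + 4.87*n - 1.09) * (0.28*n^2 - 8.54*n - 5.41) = -0.4928*n^4 + 16.394*n^3 - 32.3734*n^2 - 17.0381*n + 5.8969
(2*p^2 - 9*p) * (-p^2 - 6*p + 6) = -2*p^4 - 3*p^3 + 66*p^2 - 54*p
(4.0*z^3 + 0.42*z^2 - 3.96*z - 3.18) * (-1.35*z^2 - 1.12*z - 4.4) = -5.4*z^5 - 5.047*z^4 - 12.7244*z^3 + 6.8802*z^2 + 20.9856*z + 13.992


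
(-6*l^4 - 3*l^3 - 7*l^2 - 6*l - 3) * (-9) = 54*l^4 + 27*l^3 + 63*l^2 + 54*l + 27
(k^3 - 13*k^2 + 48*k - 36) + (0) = k^3 - 13*k^2 + 48*k - 36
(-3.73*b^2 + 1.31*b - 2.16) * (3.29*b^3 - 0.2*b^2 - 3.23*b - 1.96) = -12.2717*b^5 + 5.0559*b^4 + 4.6795*b^3 + 3.5115*b^2 + 4.4092*b + 4.2336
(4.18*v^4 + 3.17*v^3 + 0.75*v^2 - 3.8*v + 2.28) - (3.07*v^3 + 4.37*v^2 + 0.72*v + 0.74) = 4.18*v^4 + 0.1*v^3 - 3.62*v^2 - 4.52*v + 1.54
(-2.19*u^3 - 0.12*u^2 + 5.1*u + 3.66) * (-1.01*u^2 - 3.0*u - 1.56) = 2.2119*u^5 + 6.6912*u^4 - 1.3746*u^3 - 18.8094*u^2 - 18.936*u - 5.7096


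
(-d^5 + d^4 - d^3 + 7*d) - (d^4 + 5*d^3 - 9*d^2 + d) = -d^5 - 6*d^3 + 9*d^2 + 6*d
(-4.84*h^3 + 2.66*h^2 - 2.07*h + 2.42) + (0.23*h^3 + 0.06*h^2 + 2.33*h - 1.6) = -4.61*h^3 + 2.72*h^2 + 0.26*h + 0.82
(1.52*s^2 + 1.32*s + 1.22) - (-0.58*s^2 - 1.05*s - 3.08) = 2.1*s^2 + 2.37*s + 4.3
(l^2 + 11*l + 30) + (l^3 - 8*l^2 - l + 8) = l^3 - 7*l^2 + 10*l + 38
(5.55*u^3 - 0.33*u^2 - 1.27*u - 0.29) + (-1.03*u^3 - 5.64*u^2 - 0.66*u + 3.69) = 4.52*u^3 - 5.97*u^2 - 1.93*u + 3.4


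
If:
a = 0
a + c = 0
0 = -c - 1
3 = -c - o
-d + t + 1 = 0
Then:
No Solution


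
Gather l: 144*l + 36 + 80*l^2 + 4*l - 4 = 80*l^2 + 148*l + 32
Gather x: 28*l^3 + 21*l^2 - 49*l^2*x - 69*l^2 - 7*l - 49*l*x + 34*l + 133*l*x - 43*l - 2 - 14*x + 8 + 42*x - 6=28*l^3 - 48*l^2 - 16*l + x*(-49*l^2 + 84*l + 28)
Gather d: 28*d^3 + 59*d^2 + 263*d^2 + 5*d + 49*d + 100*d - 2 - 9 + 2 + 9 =28*d^3 + 322*d^2 + 154*d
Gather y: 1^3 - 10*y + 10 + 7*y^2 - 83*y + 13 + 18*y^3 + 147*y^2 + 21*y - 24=18*y^3 + 154*y^2 - 72*y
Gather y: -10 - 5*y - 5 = -5*y - 15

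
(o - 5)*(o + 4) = o^2 - o - 20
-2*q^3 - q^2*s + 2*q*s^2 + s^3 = (-q + s)*(q + s)*(2*q + s)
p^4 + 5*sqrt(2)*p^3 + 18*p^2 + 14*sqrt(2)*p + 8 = (p + sqrt(2))^3*(p + 2*sqrt(2))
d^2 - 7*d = d*(d - 7)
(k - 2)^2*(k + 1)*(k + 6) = k^4 + 3*k^3 - 18*k^2 + 4*k + 24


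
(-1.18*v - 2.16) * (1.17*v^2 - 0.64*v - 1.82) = -1.3806*v^3 - 1.772*v^2 + 3.53*v + 3.9312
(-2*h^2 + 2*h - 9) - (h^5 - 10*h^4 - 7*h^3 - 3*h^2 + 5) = -h^5 + 10*h^4 + 7*h^3 + h^2 + 2*h - 14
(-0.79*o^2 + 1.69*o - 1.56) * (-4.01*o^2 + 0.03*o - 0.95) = 3.1679*o^4 - 6.8006*o^3 + 7.0568*o^2 - 1.6523*o + 1.482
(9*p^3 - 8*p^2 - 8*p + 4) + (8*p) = 9*p^3 - 8*p^2 + 4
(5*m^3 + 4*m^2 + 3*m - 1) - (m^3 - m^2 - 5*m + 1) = 4*m^3 + 5*m^2 + 8*m - 2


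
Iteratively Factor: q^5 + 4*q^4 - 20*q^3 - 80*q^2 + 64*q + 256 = (q + 4)*(q^4 - 20*q^2 + 64) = (q - 4)*(q + 4)*(q^3 + 4*q^2 - 4*q - 16) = (q - 4)*(q + 4)^2*(q^2 - 4) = (q - 4)*(q + 2)*(q + 4)^2*(q - 2)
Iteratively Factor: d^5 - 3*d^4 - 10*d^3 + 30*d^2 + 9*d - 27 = (d + 1)*(d^4 - 4*d^3 - 6*d^2 + 36*d - 27) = (d + 1)*(d + 3)*(d^3 - 7*d^2 + 15*d - 9) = (d - 3)*(d + 1)*(d + 3)*(d^2 - 4*d + 3) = (d - 3)^2*(d + 1)*(d + 3)*(d - 1)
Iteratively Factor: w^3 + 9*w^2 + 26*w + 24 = (w + 2)*(w^2 + 7*w + 12) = (w + 2)*(w + 3)*(w + 4)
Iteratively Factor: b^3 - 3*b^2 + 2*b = (b - 2)*(b^2 - b) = b*(b - 2)*(b - 1)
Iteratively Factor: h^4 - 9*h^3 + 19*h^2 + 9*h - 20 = (h + 1)*(h^3 - 10*h^2 + 29*h - 20) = (h - 1)*(h + 1)*(h^2 - 9*h + 20) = (h - 4)*(h - 1)*(h + 1)*(h - 5)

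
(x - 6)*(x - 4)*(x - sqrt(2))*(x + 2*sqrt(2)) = x^4 - 10*x^3 + sqrt(2)*x^3 - 10*sqrt(2)*x^2 + 20*x^2 + 24*sqrt(2)*x + 40*x - 96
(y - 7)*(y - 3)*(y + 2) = y^3 - 8*y^2 + y + 42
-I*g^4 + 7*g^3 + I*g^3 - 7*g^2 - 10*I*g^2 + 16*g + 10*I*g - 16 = (g - 2*I)*(g + I)*(g + 8*I)*(-I*g + I)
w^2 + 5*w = w*(w + 5)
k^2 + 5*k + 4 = (k + 1)*(k + 4)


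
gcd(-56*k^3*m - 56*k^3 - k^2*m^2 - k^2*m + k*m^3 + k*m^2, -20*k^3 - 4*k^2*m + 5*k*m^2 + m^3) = 1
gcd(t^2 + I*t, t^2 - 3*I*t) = t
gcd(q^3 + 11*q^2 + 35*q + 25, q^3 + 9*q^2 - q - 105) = q + 5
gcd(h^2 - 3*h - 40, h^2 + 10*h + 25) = h + 5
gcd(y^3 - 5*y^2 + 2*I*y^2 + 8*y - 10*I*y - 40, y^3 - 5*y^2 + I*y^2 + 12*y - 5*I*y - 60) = y^2 + y*(-5 + 4*I) - 20*I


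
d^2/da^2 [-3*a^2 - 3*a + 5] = -6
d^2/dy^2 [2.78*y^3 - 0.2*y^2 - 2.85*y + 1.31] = 16.68*y - 0.4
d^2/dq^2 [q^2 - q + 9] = 2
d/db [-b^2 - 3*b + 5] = -2*b - 3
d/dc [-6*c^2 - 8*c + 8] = -12*c - 8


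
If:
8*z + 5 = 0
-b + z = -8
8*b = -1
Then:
No Solution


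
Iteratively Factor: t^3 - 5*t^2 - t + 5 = (t - 5)*(t^2 - 1) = (t - 5)*(t - 1)*(t + 1)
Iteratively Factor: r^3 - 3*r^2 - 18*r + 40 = (r + 4)*(r^2 - 7*r + 10) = (r - 2)*(r + 4)*(r - 5)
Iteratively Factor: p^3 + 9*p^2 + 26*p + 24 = (p + 4)*(p^2 + 5*p + 6) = (p + 3)*(p + 4)*(p + 2)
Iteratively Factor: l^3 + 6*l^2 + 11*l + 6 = (l + 2)*(l^2 + 4*l + 3) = (l + 2)*(l + 3)*(l + 1)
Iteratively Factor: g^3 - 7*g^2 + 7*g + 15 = (g - 5)*(g^2 - 2*g - 3) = (g - 5)*(g - 3)*(g + 1)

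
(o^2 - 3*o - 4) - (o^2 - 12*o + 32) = 9*o - 36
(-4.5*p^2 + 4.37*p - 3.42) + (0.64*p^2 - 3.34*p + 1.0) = -3.86*p^2 + 1.03*p - 2.42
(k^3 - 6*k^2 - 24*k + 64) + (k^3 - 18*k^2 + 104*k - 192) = 2*k^3 - 24*k^2 + 80*k - 128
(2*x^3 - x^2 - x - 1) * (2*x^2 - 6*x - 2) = 4*x^5 - 14*x^4 + 6*x^2 + 8*x + 2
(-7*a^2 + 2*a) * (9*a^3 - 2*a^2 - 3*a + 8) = -63*a^5 + 32*a^4 + 17*a^3 - 62*a^2 + 16*a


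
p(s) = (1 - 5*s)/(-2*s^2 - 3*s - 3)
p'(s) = (1 - 5*s)*(4*s + 3)/(-2*s^2 - 3*s - 3)^2 - 5/(-2*s^2 - 3*s - 3) = 2*(-5*s^2 + 2*s + 9)/(4*s^4 + 12*s^3 + 21*s^2 + 18*s + 9)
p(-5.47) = -0.61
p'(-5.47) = -0.14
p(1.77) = 0.54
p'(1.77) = -0.03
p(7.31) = 0.27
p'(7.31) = -0.03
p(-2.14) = -2.04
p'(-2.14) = -1.10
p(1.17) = 0.52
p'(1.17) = 0.11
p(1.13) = 0.52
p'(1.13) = 0.12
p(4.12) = 0.40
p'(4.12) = -0.06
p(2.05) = 0.53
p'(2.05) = -0.05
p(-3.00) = -1.33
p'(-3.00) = -0.58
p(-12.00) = -0.24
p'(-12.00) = -0.02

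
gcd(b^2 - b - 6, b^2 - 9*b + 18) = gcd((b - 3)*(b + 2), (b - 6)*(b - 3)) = b - 3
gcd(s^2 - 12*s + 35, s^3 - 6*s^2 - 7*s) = s - 7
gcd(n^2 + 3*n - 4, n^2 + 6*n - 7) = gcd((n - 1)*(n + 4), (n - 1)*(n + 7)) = n - 1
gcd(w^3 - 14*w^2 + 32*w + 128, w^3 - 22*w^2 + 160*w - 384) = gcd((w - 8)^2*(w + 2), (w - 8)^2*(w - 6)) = w^2 - 16*w + 64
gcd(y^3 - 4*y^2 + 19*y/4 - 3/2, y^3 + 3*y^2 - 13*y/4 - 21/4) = y - 3/2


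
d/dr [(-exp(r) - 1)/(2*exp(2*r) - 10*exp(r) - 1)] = (2*exp(2*r) + 4*exp(r) - 9)*exp(r)/(4*exp(4*r) - 40*exp(3*r) + 96*exp(2*r) + 20*exp(r) + 1)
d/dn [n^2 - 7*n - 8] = 2*n - 7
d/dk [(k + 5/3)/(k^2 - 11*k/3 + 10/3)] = (-9*k^2 - 30*k + 85)/(9*k^4 - 66*k^3 + 181*k^2 - 220*k + 100)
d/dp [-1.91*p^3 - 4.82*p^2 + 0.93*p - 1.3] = -5.73*p^2 - 9.64*p + 0.93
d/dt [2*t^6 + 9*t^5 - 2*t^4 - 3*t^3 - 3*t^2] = t*(12*t^4 + 45*t^3 - 8*t^2 - 9*t - 6)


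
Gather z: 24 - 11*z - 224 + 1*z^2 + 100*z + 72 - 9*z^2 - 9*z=-8*z^2 + 80*z - 128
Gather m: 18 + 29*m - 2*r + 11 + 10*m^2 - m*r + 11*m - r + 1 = 10*m^2 + m*(40 - r) - 3*r + 30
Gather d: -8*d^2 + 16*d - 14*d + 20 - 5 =-8*d^2 + 2*d + 15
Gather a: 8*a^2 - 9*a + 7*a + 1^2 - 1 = 8*a^2 - 2*a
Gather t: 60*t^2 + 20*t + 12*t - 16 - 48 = 60*t^2 + 32*t - 64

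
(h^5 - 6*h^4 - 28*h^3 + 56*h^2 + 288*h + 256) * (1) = h^5 - 6*h^4 - 28*h^3 + 56*h^2 + 288*h + 256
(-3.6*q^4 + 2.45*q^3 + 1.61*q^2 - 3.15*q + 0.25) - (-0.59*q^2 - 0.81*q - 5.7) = -3.6*q^4 + 2.45*q^3 + 2.2*q^2 - 2.34*q + 5.95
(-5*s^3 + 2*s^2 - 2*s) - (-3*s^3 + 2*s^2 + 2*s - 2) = -2*s^3 - 4*s + 2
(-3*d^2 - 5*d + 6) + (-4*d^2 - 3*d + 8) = -7*d^2 - 8*d + 14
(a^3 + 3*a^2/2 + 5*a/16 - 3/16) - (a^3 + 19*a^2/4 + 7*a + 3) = -13*a^2/4 - 107*a/16 - 51/16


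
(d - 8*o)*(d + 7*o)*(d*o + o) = d^3*o - d^2*o^2 + d^2*o - 56*d*o^3 - d*o^2 - 56*o^3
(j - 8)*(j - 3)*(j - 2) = j^3 - 13*j^2 + 46*j - 48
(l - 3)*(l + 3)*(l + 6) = l^3 + 6*l^2 - 9*l - 54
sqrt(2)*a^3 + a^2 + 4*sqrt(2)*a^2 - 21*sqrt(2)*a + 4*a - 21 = (a - 3)*(a + 7)*(sqrt(2)*a + 1)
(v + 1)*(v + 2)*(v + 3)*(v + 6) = v^4 + 12*v^3 + 47*v^2 + 72*v + 36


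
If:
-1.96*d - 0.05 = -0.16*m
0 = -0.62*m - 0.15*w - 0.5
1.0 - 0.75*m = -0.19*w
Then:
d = -0.01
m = 0.24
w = -4.32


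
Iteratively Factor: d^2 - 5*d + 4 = (d - 4)*(d - 1)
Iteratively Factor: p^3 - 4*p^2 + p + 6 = (p - 3)*(p^2 - p - 2) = (p - 3)*(p - 2)*(p + 1)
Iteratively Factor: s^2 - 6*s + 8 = (s - 2)*(s - 4)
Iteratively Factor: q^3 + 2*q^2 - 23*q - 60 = (q - 5)*(q^2 + 7*q + 12) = (q - 5)*(q + 4)*(q + 3)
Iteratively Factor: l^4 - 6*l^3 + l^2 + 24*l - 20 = (l + 2)*(l^3 - 8*l^2 + 17*l - 10) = (l - 1)*(l + 2)*(l^2 - 7*l + 10) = (l - 2)*(l - 1)*(l + 2)*(l - 5)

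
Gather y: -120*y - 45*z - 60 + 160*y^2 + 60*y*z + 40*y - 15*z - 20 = 160*y^2 + y*(60*z - 80) - 60*z - 80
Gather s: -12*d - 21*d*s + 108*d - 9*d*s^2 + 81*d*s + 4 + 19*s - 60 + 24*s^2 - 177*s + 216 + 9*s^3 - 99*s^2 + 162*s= 96*d + 9*s^3 + s^2*(-9*d - 75) + s*(60*d + 4) + 160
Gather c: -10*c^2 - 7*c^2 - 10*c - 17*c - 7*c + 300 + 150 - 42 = -17*c^2 - 34*c + 408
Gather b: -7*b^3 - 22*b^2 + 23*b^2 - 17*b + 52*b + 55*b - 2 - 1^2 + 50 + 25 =-7*b^3 + b^2 + 90*b + 72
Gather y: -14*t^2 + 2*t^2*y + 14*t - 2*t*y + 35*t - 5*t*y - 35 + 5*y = -14*t^2 + 49*t + y*(2*t^2 - 7*t + 5) - 35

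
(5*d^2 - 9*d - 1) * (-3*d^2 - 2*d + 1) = -15*d^4 + 17*d^3 + 26*d^2 - 7*d - 1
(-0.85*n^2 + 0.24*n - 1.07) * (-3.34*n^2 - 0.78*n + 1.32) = 2.839*n^4 - 0.1386*n^3 + 2.2646*n^2 + 1.1514*n - 1.4124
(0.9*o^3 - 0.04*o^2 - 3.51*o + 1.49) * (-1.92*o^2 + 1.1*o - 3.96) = -1.728*o^5 + 1.0668*o^4 + 3.1312*o^3 - 6.5634*o^2 + 15.5386*o - 5.9004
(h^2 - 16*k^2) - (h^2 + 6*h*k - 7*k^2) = -6*h*k - 9*k^2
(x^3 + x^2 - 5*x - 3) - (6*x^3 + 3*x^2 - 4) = -5*x^3 - 2*x^2 - 5*x + 1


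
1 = 1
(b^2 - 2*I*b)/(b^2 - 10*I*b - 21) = b*(-b + 2*I)/(-b^2 + 10*I*b + 21)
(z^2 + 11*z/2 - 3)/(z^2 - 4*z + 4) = (z^2 + 11*z/2 - 3)/(z^2 - 4*z + 4)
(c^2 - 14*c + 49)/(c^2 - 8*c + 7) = (c - 7)/(c - 1)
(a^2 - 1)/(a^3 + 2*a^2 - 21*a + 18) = (a + 1)/(a^2 + 3*a - 18)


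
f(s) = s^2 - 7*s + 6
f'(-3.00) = -13.00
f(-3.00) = 36.00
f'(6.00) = 5.00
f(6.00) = 0.00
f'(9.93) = 12.86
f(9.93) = 35.09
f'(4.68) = 2.36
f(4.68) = -4.86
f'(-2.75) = -12.50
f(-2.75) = 32.81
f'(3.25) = -0.50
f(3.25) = -6.19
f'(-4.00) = -15.00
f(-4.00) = 50.00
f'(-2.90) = -12.80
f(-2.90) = 34.71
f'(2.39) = -2.22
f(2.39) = -5.02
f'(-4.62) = -16.24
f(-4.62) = 59.68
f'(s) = 2*s - 7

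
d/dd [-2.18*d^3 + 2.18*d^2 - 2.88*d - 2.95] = -6.54*d^2 + 4.36*d - 2.88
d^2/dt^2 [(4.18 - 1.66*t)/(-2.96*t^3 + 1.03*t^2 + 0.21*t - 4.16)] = (87.265536*t^5 - 469.847904*t^4 + 209.489644*t^3 - 256.304556*t^2 + 346.076892*t - 33.289252)/(25.934336*t^9 - 27.073344*t^8 + 3.900984*t^7 + 112.093529*t^6 - 76.374807*t^5 - 2.411373*t^4 + 159.063315*t^3 - 52.923936*t^2 - 10.902528*t + 71.991296)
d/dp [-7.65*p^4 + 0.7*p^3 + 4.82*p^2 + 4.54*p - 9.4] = -30.6*p^3 + 2.1*p^2 + 9.64*p + 4.54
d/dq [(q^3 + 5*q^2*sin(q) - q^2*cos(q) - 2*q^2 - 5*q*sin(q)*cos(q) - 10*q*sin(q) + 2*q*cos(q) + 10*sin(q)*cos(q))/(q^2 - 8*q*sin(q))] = (q^4*sin(q) + 13*q^4*cos(q) + q^4 + 10*q^3*sin(q)^2 - 18*q^3*sin(q) - 26*q^3*cos(q) - 13*q^3 - 40*q^2*sin(q)^3 - 60*q^2*sin(q)^2 + 13*q^2*sin(q)*cos(q) + 26*q^2*sin(q) - 2*q^2*cos(q) + 26*q^2 + 80*q*sin(q)^3 - 20*q*sin(q)*cos(q) + 80*sin(q)^2*cos(q))/(q^2*(q - 8*sin(q))^2)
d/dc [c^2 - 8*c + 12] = 2*c - 8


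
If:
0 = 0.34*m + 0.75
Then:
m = -2.21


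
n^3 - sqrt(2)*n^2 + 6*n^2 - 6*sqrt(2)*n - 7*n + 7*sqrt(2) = (n - 1)*(n + 7)*(n - sqrt(2))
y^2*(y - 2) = y^3 - 2*y^2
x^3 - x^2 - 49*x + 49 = (x - 7)*(x - 1)*(x + 7)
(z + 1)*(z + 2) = z^2 + 3*z + 2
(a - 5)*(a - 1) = a^2 - 6*a + 5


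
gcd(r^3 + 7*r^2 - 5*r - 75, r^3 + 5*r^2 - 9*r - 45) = r^2 + 2*r - 15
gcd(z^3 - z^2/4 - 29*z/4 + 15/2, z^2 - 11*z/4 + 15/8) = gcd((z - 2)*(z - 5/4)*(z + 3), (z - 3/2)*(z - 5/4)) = z - 5/4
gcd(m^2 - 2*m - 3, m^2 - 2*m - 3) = m^2 - 2*m - 3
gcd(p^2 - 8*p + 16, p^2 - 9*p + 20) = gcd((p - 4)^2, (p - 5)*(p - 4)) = p - 4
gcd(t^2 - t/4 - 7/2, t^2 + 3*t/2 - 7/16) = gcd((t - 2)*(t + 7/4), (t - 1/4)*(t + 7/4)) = t + 7/4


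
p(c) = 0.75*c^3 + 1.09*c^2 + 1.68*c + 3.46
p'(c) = 2.25*c^2 + 2.18*c + 1.68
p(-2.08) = -2.07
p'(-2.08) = 6.88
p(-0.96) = 2.19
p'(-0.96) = 1.66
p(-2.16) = -2.64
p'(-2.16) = 7.47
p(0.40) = 4.35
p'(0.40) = 2.91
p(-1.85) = -0.67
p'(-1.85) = 5.35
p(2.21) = 20.59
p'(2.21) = 17.49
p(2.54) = 27.05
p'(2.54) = 21.73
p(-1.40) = 1.19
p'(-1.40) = 3.04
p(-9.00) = -470.12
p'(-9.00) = 164.31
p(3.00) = 38.56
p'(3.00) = 28.47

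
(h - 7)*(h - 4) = h^2 - 11*h + 28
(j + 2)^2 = j^2 + 4*j + 4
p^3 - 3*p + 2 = (p - 1)^2*(p + 2)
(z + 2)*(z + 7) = z^2 + 9*z + 14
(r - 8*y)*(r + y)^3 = r^4 - 5*r^3*y - 21*r^2*y^2 - 23*r*y^3 - 8*y^4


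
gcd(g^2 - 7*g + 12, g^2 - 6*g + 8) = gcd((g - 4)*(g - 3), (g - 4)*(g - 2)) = g - 4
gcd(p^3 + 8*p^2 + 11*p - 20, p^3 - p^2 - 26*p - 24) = p + 4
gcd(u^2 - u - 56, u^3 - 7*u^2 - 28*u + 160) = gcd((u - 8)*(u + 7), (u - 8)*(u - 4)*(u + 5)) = u - 8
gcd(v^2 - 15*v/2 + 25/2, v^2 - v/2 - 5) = v - 5/2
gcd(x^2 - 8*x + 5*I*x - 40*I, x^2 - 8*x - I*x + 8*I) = x - 8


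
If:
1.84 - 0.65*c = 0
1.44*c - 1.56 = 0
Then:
No Solution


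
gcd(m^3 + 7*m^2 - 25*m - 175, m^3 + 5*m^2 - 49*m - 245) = m^2 + 12*m + 35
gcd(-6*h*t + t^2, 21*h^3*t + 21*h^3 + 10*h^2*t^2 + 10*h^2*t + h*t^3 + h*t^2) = 1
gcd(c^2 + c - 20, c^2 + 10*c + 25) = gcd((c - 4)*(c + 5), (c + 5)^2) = c + 5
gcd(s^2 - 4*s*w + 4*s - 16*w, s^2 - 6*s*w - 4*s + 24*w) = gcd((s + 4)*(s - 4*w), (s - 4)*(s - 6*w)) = 1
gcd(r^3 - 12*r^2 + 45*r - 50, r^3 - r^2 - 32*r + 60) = r^2 - 7*r + 10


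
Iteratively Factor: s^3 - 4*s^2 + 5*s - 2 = (s - 1)*(s^2 - 3*s + 2) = (s - 1)^2*(s - 2)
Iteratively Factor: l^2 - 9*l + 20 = (l - 5)*(l - 4)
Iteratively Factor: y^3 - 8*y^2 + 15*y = (y - 3)*(y^2 - 5*y) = (y - 5)*(y - 3)*(y)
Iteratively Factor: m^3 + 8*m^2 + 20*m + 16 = (m + 2)*(m^2 + 6*m + 8) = (m + 2)*(m + 4)*(m + 2)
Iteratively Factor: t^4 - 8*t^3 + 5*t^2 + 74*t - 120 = (t + 3)*(t^3 - 11*t^2 + 38*t - 40) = (t - 4)*(t + 3)*(t^2 - 7*t + 10) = (t - 4)*(t - 2)*(t + 3)*(t - 5)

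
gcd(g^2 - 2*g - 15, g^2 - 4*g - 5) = g - 5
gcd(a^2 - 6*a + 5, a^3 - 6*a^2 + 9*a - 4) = a - 1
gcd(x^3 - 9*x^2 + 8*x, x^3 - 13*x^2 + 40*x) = x^2 - 8*x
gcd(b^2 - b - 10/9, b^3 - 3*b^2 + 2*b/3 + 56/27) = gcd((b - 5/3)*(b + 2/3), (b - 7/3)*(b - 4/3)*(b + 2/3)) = b + 2/3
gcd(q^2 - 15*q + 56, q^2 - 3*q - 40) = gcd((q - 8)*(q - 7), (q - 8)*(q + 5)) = q - 8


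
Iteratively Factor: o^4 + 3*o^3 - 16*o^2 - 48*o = (o - 4)*(o^3 + 7*o^2 + 12*o) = (o - 4)*(o + 3)*(o^2 + 4*o) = o*(o - 4)*(o + 3)*(o + 4)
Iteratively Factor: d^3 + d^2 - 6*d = (d)*(d^2 + d - 6) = d*(d + 3)*(d - 2)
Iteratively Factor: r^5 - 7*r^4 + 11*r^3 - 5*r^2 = (r - 1)*(r^4 - 6*r^3 + 5*r^2) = (r - 1)^2*(r^3 - 5*r^2) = r*(r - 1)^2*(r^2 - 5*r) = r^2*(r - 1)^2*(r - 5)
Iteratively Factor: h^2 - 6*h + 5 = (h - 5)*(h - 1)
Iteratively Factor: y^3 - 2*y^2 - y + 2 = (y - 2)*(y^2 - 1) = (y - 2)*(y - 1)*(y + 1)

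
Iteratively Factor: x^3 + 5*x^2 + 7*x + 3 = (x + 1)*(x^2 + 4*x + 3) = (x + 1)^2*(x + 3)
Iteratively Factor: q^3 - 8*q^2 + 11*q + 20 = (q - 5)*(q^2 - 3*q - 4) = (q - 5)*(q + 1)*(q - 4)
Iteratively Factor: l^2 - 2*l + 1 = (l - 1)*(l - 1)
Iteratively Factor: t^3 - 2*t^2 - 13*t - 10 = (t - 5)*(t^2 + 3*t + 2) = (t - 5)*(t + 1)*(t + 2)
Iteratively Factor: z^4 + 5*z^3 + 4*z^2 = (z)*(z^3 + 5*z^2 + 4*z) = z*(z + 4)*(z^2 + z) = z^2*(z + 4)*(z + 1)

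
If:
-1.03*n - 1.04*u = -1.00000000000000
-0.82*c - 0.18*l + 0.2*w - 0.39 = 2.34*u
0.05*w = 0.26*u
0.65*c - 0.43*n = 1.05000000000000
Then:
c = 2.25765496639283 - 0.128454070201643*w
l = -0.803709235748071*w - 12.4515392913451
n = 0.970873786407767 - 0.194174757281553*w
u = 0.192307692307692*w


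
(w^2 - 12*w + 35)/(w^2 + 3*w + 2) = (w^2 - 12*w + 35)/(w^2 + 3*w + 2)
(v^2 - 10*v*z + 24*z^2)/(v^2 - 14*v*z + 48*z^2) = (-v + 4*z)/(-v + 8*z)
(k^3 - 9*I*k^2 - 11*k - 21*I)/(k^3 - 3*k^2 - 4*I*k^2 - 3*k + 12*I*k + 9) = (k^2 - 6*I*k + 7)/(k^2 - k*(3 + I) + 3*I)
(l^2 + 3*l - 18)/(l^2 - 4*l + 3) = (l + 6)/(l - 1)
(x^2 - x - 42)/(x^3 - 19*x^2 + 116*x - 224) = (x + 6)/(x^2 - 12*x + 32)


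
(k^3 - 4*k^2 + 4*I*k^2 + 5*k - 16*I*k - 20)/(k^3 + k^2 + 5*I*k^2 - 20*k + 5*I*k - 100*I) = (k - I)/(k + 5)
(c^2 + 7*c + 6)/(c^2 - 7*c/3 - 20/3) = 3*(c^2 + 7*c + 6)/(3*c^2 - 7*c - 20)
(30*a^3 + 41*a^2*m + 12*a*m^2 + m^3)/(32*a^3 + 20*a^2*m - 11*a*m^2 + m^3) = (30*a^2 + 11*a*m + m^2)/(32*a^2 - 12*a*m + m^2)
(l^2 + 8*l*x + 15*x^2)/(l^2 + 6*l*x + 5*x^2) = (l + 3*x)/(l + x)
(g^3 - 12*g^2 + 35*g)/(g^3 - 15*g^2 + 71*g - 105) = g/(g - 3)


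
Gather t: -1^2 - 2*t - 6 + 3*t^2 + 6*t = 3*t^2 + 4*t - 7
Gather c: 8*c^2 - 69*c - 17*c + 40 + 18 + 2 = 8*c^2 - 86*c + 60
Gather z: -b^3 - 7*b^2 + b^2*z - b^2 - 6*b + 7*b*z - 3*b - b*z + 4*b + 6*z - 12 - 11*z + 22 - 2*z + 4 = -b^3 - 8*b^2 - 5*b + z*(b^2 + 6*b - 7) + 14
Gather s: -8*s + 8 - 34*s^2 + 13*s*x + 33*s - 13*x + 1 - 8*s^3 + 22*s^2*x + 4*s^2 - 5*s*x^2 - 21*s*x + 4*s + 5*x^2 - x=-8*s^3 + s^2*(22*x - 30) + s*(-5*x^2 - 8*x + 29) + 5*x^2 - 14*x + 9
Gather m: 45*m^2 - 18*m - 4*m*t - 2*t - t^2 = 45*m^2 + m*(-4*t - 18) - t^2 - 2*t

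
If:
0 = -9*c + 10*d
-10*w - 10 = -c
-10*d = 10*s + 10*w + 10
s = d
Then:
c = 0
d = 0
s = 0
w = -1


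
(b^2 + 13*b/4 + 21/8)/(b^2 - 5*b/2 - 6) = (b + 7/4)/(b - 4)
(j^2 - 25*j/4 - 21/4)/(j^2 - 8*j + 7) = (j + 3/4)/(j - 1)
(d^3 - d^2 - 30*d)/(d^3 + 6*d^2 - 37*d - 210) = d/(d + 7)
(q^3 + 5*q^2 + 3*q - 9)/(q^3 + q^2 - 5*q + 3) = (q + 3)/(q - 1)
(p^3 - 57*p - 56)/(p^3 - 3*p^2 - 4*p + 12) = (p^3 - 57*p - 56)/(p^3 - 3*p^2 - 4*p + 12)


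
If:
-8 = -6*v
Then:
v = 4/3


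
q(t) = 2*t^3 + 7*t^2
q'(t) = 6*t^2 + 14*t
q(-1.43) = 8.47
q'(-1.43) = -7.75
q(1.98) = 42.97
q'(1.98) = 51.24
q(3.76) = 205.28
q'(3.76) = 137.47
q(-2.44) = 12.62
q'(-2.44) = 1.56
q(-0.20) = 0.26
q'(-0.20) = -2.56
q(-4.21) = -25.17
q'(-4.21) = 47.40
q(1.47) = 21.48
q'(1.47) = 33.55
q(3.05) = 121.86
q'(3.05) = 98.52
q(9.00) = 2025.00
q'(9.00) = 612.00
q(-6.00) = -180.00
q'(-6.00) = 132.00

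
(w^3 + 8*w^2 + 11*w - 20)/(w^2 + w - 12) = (w^2 + 4*w - 5)/(w - 3)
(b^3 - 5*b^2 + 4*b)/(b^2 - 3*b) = (b^2 - 5*b + 4)/(b - 3)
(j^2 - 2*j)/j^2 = (j - 2)/j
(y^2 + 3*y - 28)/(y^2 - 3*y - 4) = (y + 7)/(y + 1)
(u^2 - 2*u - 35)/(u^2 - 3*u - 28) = (u + 5)/(u + 4)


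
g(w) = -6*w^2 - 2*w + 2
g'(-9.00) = 106.00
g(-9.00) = -466.00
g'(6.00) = -74.00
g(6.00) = -226.00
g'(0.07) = -2.84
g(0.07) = 1.83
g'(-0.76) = 7.12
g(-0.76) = 0.05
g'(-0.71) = 6.52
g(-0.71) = 0.40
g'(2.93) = -37.16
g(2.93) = -55.37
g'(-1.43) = 15.16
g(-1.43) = -7.41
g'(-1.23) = 12.76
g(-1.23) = -4.62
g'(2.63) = -33.56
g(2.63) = -44.76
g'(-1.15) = 11.80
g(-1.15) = -3.64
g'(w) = -12*w - 2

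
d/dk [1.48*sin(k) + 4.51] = 1.48*cos(k)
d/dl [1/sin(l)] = -cos(l)/sin(l)^2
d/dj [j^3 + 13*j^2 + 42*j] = 3*j^2 + 26*j + 42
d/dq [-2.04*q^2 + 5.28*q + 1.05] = 5.28 - 4.08*q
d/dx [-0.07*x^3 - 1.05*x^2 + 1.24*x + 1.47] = -0.21*x^2 - 2.1*x + 1.24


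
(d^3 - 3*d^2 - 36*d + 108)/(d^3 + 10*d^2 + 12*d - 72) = (d^2 - 9*d + 18)/(d^2 + 4*d - 12)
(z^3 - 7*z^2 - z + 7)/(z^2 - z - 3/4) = 4*(-z^3 + 7*z^2 + z - 7)/(-4*z^2 + 4*z + 3)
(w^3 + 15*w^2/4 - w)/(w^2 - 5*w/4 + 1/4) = w*(w + 4)/(w - 1)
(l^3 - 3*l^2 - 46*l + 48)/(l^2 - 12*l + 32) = (l^2 + 5*l - 6)/(l - 4)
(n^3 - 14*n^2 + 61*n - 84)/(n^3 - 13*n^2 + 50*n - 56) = (n - 3)/(n - 2)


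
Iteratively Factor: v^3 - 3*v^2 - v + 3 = (v + 1)*(v^2 - 4*v + 3) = (v - 1)*(v + 1)*(v - 3)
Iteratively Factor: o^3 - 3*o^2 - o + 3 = (o - 3)*(o^2 - 1) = (o - 3)*(o - 1)*(o + 1)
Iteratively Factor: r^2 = (r)*(r)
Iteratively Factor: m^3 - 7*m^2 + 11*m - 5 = (m - 1)*(m^2 - 6*m + 5) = (m - 5)*(m - 1)*(m - 1)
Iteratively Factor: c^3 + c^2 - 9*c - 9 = (c + 3)*(c^2 - 2*c - 3) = (c + 1)*(c + 3)*(c - 3)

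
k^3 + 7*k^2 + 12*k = k*(k + 3)*(k + 4)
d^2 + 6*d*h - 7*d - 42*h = (d - 7)*(d + 6*h)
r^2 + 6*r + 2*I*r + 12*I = (r + 6)*(r + 2*I)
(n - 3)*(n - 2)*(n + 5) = n^3 - 19*n + 30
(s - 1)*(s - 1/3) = s^2 - 4*s/3 + 1/3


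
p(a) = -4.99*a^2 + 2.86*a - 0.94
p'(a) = 2.86 - 9.98*a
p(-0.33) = -2.43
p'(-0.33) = 6.15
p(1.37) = -6.39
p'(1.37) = -10.81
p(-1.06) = -9.58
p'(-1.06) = 13.44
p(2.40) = -22.82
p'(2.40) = -21.09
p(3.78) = -61.43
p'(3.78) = -34.86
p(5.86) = -155.54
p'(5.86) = -55.62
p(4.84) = -103.99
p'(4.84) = -45.44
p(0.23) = -0.55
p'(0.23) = 0.56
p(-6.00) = -197.74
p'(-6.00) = 62.74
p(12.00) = -685.18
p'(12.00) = -116.90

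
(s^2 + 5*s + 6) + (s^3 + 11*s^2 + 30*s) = s^3 + 12*s^2 + 35*s + 6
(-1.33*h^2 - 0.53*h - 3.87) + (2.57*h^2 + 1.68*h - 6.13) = 1.24*h^2 + 1.15*h - 10.0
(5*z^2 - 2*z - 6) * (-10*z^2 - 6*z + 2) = -50*z^4 - 10*z^3 + 82*z^2 + 32*z - 12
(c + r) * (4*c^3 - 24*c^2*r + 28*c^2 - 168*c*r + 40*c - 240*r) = 4*c^4 - 20*c^3*r + 28*c^3 - 24*c^2*r^2 - 140*c^2*r + 40*c^2 - 168*c*r^2 - 200*c*r - 240*r^2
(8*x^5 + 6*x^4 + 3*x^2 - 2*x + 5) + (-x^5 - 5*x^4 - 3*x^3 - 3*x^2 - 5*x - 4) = 7*x^5 + x^4 - 3*x^3 - 7*x + 1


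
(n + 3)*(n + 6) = n^2 + 9*n + 18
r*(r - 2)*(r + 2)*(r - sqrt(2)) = r^4 - sqrt(2)*r^3 - 4*r^2 + 4*sqrt(2)*r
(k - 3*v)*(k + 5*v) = k^2 + 2*k*v - 15*v^2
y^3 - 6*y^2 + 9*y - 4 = (y - 4)*(y - 1)^2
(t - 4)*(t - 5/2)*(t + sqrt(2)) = t^3 - 13*t^2/2 + sqrt(2)*t^2 - 13*sqrt(2)*t/2 + 10*t + 10*sqrt(2)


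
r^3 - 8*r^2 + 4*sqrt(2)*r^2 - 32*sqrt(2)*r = r*(r - 8)*(r + 4*sqrt(2))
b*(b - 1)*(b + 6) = b^3 + 5*b^2 - 6*b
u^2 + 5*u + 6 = (u + 2)*(u + 3)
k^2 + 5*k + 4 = (k + 1)*(k + 4)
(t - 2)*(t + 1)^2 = t^3 - 3*t - 2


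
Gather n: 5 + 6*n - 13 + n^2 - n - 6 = n^2 + 5*n - 14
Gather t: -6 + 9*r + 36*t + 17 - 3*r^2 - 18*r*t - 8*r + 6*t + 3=-3*r^2 + r + t*(42 - 18*r) + 14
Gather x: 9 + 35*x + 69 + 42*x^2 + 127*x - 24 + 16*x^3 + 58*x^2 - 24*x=16*x^3 + 100*x^2 + 138*x + 54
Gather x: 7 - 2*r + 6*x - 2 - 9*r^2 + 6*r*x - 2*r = -9*r^2 - 4*r + x*(6*r + 6) + 5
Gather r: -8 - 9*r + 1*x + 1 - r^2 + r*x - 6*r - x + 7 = -r^2 + r*(x - 15)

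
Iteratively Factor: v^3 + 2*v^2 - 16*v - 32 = (v + 2)*(v^2 - 16) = (v - 4)*(v + 2)*(v + 4)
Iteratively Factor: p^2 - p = (p)*(p - 1)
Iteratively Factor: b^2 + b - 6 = (b + 3)*(b - 2)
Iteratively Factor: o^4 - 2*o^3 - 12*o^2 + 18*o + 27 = (o - 3)*(o^3 + o^2 - 9*o - 9) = (o - 3)*(o + 3)*(o^2 - 2*o - 3) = (o - 3)*(o + 1)*(o + 3)*(o - 3)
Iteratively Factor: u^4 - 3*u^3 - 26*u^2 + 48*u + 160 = (u + 4)*(u^3 - 7*u^2 + 2*u + 40) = (u - 5)*(u + 4)*(u^2 - 2*u - 8) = (u - 5)*(u - 4)*(u + 4)*(u + 2)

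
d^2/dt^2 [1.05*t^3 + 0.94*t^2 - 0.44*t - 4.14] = 6.3*t + 1.88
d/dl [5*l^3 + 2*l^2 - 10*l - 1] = 15*l^2 + 4*l - 10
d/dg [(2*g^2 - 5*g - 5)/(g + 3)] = 2*(g^2 + 6*g - 5)/(g^2 + 6*g + 9)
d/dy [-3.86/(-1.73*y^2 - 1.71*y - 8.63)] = (-13.3556*y - 6.6006)/(1.73*y^2 + 1.71*y + 8.63)^2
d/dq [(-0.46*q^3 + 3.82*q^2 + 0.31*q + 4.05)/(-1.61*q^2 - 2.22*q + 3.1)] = (0.7406*q^4 + 2.0424*q^3 - 12.2593*q^2 + 36.725*q + 9.952)/(2.5921*q^4 + 7.1484*q^3 - 5.0536*q^2 - 13.764*q + 9.61)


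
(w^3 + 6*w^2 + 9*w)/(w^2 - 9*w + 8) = w*(w^2 + 6*w + 9)/(w^2 - 9*w + 8)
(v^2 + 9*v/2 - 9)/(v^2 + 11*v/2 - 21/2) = (v + 6)/(v + 7)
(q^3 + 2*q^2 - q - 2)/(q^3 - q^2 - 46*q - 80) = (q^2 - 1)/(q^2 - 3*q - 40)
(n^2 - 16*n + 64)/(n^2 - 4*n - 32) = (n - 8)/(n + 4)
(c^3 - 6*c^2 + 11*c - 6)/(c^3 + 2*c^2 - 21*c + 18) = (c - 2)/(c + 6)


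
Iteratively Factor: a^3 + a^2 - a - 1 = (a + 1)*(a^2 - 1) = (a + 1)^2*(a - 1)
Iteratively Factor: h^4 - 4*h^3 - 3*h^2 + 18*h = (h)*(h^3 - 4*h^2 - 3*h + 18) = h*(h - 3)*(h^2 - h - 6) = h*(h - 3)*(h + 2)*(h - 3)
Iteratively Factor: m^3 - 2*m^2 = (m - 2)*(m^2) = m*(m - 2)*(m)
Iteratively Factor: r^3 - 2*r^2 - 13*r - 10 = (r + 1)*(r^2 - 3*r - 10) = (r - 5)*(r + 1)*(r + 2)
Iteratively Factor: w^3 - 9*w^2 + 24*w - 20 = (w - 2)*(w^2 - 7*w + 10) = (w - 5)*(w - 2)*(w - 2)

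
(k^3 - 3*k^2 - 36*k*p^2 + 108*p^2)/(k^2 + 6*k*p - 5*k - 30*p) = (k^2 - 6*k*p - 3*k + 18*p)/(k - 5)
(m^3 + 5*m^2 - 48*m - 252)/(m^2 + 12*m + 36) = m - 7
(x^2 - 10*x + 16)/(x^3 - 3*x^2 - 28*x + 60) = (x - 8)/(x^2 - x - 30)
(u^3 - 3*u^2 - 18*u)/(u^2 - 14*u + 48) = u*(u + 3)/(u - 8)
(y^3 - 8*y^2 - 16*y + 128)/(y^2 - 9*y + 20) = (y^2 - 4*y - 32)/(y - 5)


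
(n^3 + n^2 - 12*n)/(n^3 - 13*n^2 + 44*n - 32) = n*(n^2 + n - 12)/(n^3 - 13*n^2 + 44*n - 32)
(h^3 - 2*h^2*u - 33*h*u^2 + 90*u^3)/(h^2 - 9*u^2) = (h^2 + h*u - 30*u^2)/(h + 3*u)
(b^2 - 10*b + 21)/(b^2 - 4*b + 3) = (b - 7)/(b - 1)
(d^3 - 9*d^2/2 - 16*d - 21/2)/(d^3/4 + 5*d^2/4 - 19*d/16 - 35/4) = 8*(2*d^3 - 9*d^2 - 32*d - 21)/(4*d^3 + 20*d^2 - 19*d - 140)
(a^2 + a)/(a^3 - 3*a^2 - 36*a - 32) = a/(a^2 - 4*a - 32)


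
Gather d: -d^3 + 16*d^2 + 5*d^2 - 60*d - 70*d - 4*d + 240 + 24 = -d^3 + 21*d^2 - 134*d + 264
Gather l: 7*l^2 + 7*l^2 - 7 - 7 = 14*l^2 - 14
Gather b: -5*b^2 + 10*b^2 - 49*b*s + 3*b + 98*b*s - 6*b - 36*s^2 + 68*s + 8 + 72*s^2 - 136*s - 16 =5*b^2 + b*(49*s - 3) + 36*s^2 - 68*s - 8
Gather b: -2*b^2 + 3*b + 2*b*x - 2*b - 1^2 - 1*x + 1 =-2*b^2 + b*(2*x + 1) - x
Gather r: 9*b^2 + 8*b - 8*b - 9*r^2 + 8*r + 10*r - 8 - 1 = 9*b^2 - 9*r^2 + 18*r - 9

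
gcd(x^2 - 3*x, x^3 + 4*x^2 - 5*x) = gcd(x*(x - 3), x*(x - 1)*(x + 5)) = x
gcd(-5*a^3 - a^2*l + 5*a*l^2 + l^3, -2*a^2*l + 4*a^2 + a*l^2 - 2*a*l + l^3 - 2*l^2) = a - l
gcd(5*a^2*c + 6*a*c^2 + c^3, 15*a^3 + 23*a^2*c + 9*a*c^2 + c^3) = 5*a^2 + 6*a*c + c^2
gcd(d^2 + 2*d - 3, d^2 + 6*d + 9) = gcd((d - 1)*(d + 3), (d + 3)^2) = d + 3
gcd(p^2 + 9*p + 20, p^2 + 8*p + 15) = p + 5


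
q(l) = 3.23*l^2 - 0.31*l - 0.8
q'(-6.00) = -39.07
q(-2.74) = 24.30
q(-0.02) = -0.79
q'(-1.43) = -9.55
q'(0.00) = -0.31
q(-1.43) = 6.25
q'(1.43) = 8.93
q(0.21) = -0.72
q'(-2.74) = -18.01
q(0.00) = -0.80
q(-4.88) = 77.63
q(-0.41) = -0.13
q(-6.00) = 117.34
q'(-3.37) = -22.08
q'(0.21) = 1.05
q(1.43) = 5.36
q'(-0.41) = -2.96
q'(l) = 6.46*l - 0.31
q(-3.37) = 36.93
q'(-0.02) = -0.44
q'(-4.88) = -31.83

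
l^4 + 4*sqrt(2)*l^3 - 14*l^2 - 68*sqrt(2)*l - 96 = (l - 3*sqrt(2))*(l + sqrt(2))*(l + 2*sqrt(2))*(l + 4*sqrt(2))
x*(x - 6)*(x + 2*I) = x^3 - 6*x^2 + 2*I*x^2 - 12*I*x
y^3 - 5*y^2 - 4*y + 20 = (y - 5)*(y - 2)*(y + 2)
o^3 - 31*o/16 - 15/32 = (o - 3/2)*(o + 1/4)*(o + 5/4)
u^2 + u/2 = u*(u + 1/2)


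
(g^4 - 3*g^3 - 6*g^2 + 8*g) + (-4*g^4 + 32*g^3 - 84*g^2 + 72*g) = -3*g^4 + 29*g^3 - 90*g^2 + 80*g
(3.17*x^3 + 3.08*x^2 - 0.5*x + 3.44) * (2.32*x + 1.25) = 7.3544*x^4 + 11.1081*x^3 + 2.69*x^2 + 7.3558*x + 4.3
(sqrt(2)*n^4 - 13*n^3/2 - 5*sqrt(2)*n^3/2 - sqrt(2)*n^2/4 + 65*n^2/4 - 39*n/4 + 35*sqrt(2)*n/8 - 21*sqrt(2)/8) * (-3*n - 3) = -3*sqrt(2)*n^5 + 9*sqrt(2)*n^4/2 + 39*n^4/2 - 117*n^3/4 + 33*sqrt(2)*n^3/4 - 39*n^2/2 - 99*sqrt(2)*n^2/8 - 21*sqrt(2)*n/4 + 117*n/4 + 63*sqrt(2)/8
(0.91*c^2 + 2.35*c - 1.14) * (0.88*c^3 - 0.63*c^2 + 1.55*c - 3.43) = 0.8008*c^5 + 1.4947*c^4 - 1.0732*c^3 + 1.2394*c^2 - 9.8275*c + 3.9102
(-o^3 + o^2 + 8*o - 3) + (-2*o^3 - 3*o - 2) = -3*o^3 + o^2 + 5*o - 5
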